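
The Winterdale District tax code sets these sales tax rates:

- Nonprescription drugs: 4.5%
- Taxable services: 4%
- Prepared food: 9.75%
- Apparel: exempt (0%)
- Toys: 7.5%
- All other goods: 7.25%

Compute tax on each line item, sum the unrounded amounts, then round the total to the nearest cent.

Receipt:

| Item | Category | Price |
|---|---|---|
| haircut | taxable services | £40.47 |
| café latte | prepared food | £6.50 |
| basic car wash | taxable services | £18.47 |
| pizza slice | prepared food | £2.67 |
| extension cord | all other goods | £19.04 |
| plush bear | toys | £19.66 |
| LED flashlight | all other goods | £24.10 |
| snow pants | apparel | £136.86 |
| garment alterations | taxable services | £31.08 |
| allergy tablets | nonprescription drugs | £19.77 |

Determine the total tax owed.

£9.99

Haircut £40.47: taxable services → 4% → £1.6188
Café latte £6.50: prepared food → 9.75% → £0.63375
Basic car wash £18.47: taxable services → 4% → £0.7388
Pizza slice £2.67: prepared food → 9.75% → £0.260325
Extension cord £19.04: all other goods → 7.25% → £1.3804
Plush bear £19.66: toys → 7.5% → £1.4745
LED flashlight £24.10: all other goods → 7.25% → £1.74725
Snow pants £136.86: apparel → 0% → £0.00
Garment alterations £31.08: taxable services → 4% → £1.2432
Allergy tablets £19.77: nonprescription drugs → 4.5% → £0.88965
Unrounded tax sum = £9.986675 → £9.99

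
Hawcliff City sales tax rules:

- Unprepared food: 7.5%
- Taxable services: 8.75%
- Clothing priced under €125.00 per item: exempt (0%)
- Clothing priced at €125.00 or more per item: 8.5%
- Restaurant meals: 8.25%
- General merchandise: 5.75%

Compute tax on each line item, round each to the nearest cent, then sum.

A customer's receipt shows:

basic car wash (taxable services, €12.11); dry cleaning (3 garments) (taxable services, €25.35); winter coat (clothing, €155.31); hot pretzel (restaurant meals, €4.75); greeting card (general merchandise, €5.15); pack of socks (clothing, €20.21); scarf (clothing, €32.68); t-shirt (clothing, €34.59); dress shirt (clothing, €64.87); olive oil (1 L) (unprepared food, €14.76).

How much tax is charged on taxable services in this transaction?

€3.28

Basic car wash €12.11: taxable services → 8.75% → €1.06
Dry cleaning (3 garments) €25.35: taxable services → 8.75% → €2.22
Tax on taxable services = €1.06 + €2.22 = €3.28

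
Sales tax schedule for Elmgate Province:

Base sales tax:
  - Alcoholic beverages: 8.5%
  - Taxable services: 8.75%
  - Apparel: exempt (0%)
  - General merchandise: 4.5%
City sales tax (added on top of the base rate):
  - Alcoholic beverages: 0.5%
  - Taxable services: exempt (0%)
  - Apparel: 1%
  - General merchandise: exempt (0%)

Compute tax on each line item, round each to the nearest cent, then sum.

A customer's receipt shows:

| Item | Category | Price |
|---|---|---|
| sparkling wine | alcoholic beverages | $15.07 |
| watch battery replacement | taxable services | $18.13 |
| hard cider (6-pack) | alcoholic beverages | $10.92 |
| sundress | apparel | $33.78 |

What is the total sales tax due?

$4.27

Sparkling wine $15.07: alcoholic beverages → 8.5% + 0.5% city = 9% → $1.36
Watch battery replacement $18.13: taxable services → 8.75% + 0% city = 8.75% → $1.59
Hard cider (6-pack) $10.92: alcoholic beverages → 8.5% + 0.5% city = 9% → $0.98
Sundress $33.78: apparel → 0% + 1% city = 1% → $0.34
Total tax = $1.36 + $1.59 + $0.98 + $0.34 = $4.27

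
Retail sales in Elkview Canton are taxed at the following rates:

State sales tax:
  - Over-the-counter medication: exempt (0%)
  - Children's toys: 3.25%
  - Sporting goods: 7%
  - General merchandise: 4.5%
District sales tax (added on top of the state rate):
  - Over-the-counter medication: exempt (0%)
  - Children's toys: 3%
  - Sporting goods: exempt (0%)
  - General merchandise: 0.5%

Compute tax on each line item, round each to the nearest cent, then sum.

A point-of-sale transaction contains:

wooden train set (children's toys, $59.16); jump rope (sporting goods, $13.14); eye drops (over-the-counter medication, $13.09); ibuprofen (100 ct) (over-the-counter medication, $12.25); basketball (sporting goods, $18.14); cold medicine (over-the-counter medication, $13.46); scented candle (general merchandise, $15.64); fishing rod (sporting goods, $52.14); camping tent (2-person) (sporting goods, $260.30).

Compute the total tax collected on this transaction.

Wooden train set $59.16: children's toys → 3.25% + 3% district = 6.25% → $3.70
Jump rope $13.14: sporting goods → 7% + 0% district = 7% → $0.92
Eye drops $13.09: over-the-counter medication → 0% + 0% district = 0% → $0.00
Ibuprofen (100 ct) $12.25: over-the-counter medication → 0% + 0% district = 0% → $0.00
Basketball $18.14: sporting goods → 7% + 0% district = 7% → $1.27
Cold medicine $13.46: over-the-counter medication → 0% + 0% district = 0% → $0.00
Scented candle $15.64: general merchandise → 4.5% + 0.5% district = 5% → $0.78
Fishing rod $52.14: sporting goods → 7% + 0% district = 7% → $3.65
Camping tent (2-person) $260.30: sporting goods → 7% + 0% district = 7% → $18.22
Total tax = $3.70 + $0.92 + $1.27 + $0.78 + $3.65 + $18.22 = $28.54

$28.54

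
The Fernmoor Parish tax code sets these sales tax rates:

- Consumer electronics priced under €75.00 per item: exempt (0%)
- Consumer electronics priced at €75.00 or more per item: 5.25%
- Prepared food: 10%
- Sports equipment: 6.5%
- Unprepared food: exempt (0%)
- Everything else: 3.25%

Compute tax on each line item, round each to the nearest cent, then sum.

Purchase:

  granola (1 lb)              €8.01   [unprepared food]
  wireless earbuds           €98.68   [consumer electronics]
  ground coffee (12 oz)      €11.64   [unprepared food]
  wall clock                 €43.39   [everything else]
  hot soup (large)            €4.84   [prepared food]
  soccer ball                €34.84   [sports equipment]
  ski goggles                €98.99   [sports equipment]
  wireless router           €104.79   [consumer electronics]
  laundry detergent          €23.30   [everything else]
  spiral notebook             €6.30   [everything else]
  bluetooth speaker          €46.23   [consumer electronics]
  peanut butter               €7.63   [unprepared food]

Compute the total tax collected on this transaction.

Granola (1 lb) €8.01: unprepared food → 0% → €0.00
Wireless earbuds €98.68: consumer electronics, €75.00 or more → 5.25% → €5.18
Ground coffee (12 oz) €11.64: unprepared food → 0% → €0.00
Wall clock €43.39: everything else → 3.25% → €1.41
Hot soup (large) €4.84: prepared food → 10% → €0.48
Soccer ball €34.84: sports equipment → 6.5% → €2.26
Ski goggles €98.99: sports equipment → 6.5% → €6.43
Wireless router €104.79: consumer electronics, €75.00 or more → 5.25% → €5.50
Laundry detergent €23.30: everything else → 3.25% → €0.76
Spiral notebook €6.30: everything else → 3.25% → €0.20
Bluetooth speaker €46.23: consumer electronics, under €75.00 → 0% → €0.00
Peanut butter €7.63: unprepared food → 0% → €0.00
Total tax = €5.18 + €1.41 + €0.48 + €2.26 + €6.43 + €5.50 + €0.76 + €0.20 = €22.22

€22.22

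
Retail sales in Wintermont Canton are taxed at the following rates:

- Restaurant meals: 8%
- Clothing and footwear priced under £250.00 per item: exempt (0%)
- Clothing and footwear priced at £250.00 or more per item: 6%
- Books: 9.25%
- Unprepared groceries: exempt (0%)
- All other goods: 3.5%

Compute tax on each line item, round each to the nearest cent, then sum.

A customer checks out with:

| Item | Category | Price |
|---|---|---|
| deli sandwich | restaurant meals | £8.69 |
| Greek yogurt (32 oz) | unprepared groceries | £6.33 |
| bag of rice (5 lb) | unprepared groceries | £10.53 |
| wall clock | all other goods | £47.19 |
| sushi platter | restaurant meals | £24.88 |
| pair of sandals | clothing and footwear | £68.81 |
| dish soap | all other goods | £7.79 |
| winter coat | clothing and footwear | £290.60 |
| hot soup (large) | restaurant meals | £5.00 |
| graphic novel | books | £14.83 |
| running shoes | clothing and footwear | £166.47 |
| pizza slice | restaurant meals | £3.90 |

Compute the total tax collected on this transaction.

Deli sandwich £8.69: restaurant meals → 8% → £0.70
Greek yogurt (32 oz) £6.33: unprepared groceries → 0% → £0.00
Bag of rice (5 lb) £10.53: unprepared groceries → 0% → £0.00
Wall clock £47.19: all other goods → 3.5% → £1.65
Sushi platter £24.88: restaurant meals → 8% → £1.99
Pair of sandals £68.81: clothing and footwear, under £250.00 → 0% → £0.00
Dish soap £7.79: all other goods → 3.5% → £0.27
Winter coat £290.60: clothing and footwear, £250.00 or more → 6% → £17.44
Hot soup (large) £5.00: restaurant meals → 8% → £0.40
Graphic novel £14.83: books → 9.25% → £1.37
Running shoes £166.47: clothing and footwear, under £250.00 → 0% → £0.00
Pizza slice £3.90: restaurant meals → 8% → £0.31
Total tax = £0.70 + £1.65 + £1.99 + £0.27 + £17.44 + £0.40 + £1.37 + £0.31 = £24.13

£24.13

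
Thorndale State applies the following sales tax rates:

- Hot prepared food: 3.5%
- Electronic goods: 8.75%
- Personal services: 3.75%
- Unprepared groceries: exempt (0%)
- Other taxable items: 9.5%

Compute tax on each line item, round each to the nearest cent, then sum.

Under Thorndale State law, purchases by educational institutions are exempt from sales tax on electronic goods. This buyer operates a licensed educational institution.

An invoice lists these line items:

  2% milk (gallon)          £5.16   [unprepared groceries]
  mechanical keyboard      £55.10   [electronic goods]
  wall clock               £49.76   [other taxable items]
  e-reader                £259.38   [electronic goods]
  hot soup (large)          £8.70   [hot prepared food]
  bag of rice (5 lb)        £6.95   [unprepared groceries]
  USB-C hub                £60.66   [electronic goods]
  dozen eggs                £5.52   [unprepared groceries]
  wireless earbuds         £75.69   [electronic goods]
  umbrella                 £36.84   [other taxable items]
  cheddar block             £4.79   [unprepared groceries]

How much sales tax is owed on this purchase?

2% milk (gallon) £5.16: unprepared groceries → 0% → £0.00
Mechanical keyboard £55.10: electronic goods, buyer-exempt → 0% → £0.00
Wall clock £49.76: other taxable items → 9.5% → £4.73
E-reader £259.38: electronic goods, buyer-exempt → 0% → £0.00
Hot soup (large) £8.70: hot prepared food → 3.5% → £0.30
Bag of rice (5 lb) £6.95: unprepared groceries → 0% → £0.00
USB-C hub £60.66: electronic goods, buyer-exempt → 0% → £0.00
Dozen eggs £5.52: unprepared groceries → 0% → £0.00
Wireless earbuds £75.69: electronic goods, buyer-exempt → 0% → £0.00
Umbrella £36.84: other taxable items → 9.5% → £3.50
Cheddar block £4.79: unprepared groceries → 0% → £0.00
Total tax = £4.73 + £0.30 + £3.50 = £8.53

£8.53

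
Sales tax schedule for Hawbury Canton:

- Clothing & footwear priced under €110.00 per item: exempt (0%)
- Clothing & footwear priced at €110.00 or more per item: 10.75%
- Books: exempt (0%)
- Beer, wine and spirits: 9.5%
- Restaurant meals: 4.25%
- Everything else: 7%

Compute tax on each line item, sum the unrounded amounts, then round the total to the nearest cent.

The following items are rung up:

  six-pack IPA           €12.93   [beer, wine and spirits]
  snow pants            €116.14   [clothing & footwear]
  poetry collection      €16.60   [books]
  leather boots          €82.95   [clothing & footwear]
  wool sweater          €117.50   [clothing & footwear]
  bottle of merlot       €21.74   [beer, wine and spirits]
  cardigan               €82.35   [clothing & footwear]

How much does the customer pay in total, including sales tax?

Six-pack IPA €12.93: beer, wine and spirits → 9.5% → €1.22835
Snow pants €116.14: clothing & footwear, €110.00 or more → 10.75% → €12.48505
Poetry collection €16.60: books → 0% → €0.00
Leather boots €82.95: clothing & footwear, under €110.00 → 0% → €0.00
Wool sweater €117.50: clothing & footwear, €110.00 or more → 10.75% → €12.63125
Bottle of merlot €21.74: beer, wine and spirits → 9.5% → €2.0653
Cardigan €82.35: clothing & footwear, under €110.00 → 0% → €0.00
Subtotal = €450.21; unrounded tax = €28.40995 → €28.41; total due = €478.62

€478.62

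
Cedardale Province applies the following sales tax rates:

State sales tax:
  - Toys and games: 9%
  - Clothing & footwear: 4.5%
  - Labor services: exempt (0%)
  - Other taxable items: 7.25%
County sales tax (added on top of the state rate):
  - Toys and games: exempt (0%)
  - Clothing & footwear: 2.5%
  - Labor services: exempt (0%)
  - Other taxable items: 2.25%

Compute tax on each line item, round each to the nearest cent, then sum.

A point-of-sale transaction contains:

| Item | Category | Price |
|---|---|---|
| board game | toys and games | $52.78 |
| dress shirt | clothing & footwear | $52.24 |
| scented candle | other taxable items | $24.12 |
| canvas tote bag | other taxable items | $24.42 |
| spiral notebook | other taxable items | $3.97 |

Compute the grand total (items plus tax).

Board game $52.78: toys and games → 9% + 0% county = 9% → $4.75
Dress shirt $52.24: clothing & footwear → 4.5% + 2.5% county = 7% → $3.66
Scented candle $24.12: other taxable items → 7.25% + 2.25% county = 9.5% → $2.29
Canvas tote bag $24.42: other taxable items → 7.25% + 2.25% county = 9.5% → $2.32
Spiral notebook $3.97: other taxable items → 7.25% + 2.25% county = 9.5% → $0.38
Subtotal = $157.53; tax = $13.40; total due = $170.93

$170.93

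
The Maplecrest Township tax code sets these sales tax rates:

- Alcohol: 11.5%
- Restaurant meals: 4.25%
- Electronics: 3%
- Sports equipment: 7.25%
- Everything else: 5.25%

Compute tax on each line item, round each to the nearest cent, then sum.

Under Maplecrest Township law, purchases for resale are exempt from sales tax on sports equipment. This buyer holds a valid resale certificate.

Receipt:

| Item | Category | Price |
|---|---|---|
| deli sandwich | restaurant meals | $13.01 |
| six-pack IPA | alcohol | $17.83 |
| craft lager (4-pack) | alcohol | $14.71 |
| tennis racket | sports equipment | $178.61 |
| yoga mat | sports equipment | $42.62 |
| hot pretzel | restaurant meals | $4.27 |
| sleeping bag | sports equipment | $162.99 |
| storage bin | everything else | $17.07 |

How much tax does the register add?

$5.37

Deli sandwich $13.01: restaurant meals → 4.25% → $0.55
Six-pack IPA $17.83: alcohol → 11.5% → $2.05
Craft lager (4-pack) $14.71: alcohol → 11.5% → $1.69
Tennis racket $178.61: sports equipment, buyer-exempt → 0% → $0.00
Yoga mat $42.62: sports equipment, buyer-exempt → 0% → $0.00
Hot pretzel $4.27: restaurant meals → 4.25% → $0.18
Sleeping bag $162.99: sports equipment, buyer-exempt → 0% → $0.00
Storage bin $17.07: everything else → 5.25% → $0.90
Total tax = $0.55 + $2.05 + $1.69 + $0.18 + $0.90 = $5.37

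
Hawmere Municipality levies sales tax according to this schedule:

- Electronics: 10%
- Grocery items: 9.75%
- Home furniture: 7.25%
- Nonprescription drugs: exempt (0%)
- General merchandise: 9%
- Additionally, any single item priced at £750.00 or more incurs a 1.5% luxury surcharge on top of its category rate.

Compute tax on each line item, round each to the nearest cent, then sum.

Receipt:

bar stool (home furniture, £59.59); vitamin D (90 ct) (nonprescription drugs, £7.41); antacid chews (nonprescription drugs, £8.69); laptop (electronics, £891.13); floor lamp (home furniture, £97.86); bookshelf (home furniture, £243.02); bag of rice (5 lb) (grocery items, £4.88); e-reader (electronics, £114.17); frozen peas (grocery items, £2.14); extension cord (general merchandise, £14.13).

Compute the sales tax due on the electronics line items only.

£113.90

Laptop £891.13: electronics → 10% + 1.5% surcharge = 11.5% → £102.48
E-reader £114.17: electronics → 10% → £11.42
Tax on electronics = £102.48 + £11.42 = £113.90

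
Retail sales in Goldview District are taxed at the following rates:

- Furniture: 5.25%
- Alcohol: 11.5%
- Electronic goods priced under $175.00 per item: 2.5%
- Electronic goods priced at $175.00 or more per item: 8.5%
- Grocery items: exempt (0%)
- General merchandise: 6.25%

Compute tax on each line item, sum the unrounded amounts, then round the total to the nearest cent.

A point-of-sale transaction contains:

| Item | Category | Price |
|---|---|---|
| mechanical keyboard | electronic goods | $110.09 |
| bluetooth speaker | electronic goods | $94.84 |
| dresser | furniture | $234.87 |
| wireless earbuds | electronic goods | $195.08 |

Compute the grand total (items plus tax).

Mechanical keyboard $110.09: electronic goods, under $175.00 → 2.5% → $2.75225
Bluetooth speaker $94.84: electronic goods, under $175.00 → 2.5% → $2.371
Dresser $234.87: furniture → 5.25% → $12.330675
Wireless earbuds $195.08: electronic goods, $175.00 or more → 8.5% → $16.5818
Subtotal = $634.88; unrounded tax = $34.035725 → $34.04; total due = $668.92

$668.92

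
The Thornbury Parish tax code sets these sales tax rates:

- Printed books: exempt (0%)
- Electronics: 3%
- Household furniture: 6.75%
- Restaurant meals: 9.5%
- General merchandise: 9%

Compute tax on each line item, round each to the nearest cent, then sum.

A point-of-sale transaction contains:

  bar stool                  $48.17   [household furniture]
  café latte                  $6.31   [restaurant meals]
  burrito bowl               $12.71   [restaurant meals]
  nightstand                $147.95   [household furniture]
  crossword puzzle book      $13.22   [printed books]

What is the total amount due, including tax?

Bar stool $48.17: household furniture → 6.75% → $3.25
Café latte $6.31: restaurant meals → 9.5% → $0.60
Burrito bowl $12.71: restaurant meals → 9.5% → $1.21
Nightstand $147.95: household furniture → 6.75% → $9.99
Crossword puzzle book $13.22: printed books → 0% → $0.00
Subtotal = $228.36; tax = $15.05; total due = $243.41

$243.41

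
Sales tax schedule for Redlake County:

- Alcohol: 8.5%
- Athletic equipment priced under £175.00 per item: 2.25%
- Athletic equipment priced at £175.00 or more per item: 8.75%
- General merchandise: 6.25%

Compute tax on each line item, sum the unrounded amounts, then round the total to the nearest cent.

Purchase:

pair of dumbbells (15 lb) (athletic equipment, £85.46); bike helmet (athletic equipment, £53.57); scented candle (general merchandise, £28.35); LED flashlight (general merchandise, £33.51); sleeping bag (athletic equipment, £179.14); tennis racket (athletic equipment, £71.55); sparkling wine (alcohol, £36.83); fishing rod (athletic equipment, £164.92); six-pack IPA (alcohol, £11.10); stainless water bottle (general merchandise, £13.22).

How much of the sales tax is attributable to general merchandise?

Scented candle £28.35: general merchandise → 6.25% → £1.771875
LED flashlight £33.51: general merchandise → 6.25% → £2.094375
Stainless water bottle £13.22: general merchandise → 6.25% → £0.82625
Tax on general merchandise: unrounded sum = £4.6925 → £4.69

£4.69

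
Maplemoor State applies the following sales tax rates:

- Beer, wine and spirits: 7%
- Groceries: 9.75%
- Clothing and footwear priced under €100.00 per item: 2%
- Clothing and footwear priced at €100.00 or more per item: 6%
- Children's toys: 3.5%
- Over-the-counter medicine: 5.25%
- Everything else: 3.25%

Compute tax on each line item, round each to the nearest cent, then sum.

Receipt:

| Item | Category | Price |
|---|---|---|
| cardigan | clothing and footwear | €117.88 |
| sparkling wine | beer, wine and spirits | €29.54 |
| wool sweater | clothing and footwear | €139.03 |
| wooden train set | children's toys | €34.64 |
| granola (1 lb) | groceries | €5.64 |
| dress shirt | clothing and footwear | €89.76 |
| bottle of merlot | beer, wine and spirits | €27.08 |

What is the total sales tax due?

Cardigan €117.88: clothing and footwear, €100.00 or more → 6% → €7.07
Sparkling wine €29.54: beer, wine and spirits → 7% → €2.07
Wool sweater €139.03: clothing and footwear, €100.00 or more → 6% → €8.34
Wooden train set €34.64: children's toys → 3.5% → €1.21
Granola (1 lb) €5.64: groceries → 9.75% → €0.55
Dress shirt €89.76: clothing and footwear, under €100.00 → 2% → €1.80
Bottle of merlot €27.08: beer, wine and spirits → 7% → €1.90
Total tax = €7.07 + €2.07 + €8.34 + €1.21 + €0.55 + €1.80 + €1.90 = €22.94

€22.94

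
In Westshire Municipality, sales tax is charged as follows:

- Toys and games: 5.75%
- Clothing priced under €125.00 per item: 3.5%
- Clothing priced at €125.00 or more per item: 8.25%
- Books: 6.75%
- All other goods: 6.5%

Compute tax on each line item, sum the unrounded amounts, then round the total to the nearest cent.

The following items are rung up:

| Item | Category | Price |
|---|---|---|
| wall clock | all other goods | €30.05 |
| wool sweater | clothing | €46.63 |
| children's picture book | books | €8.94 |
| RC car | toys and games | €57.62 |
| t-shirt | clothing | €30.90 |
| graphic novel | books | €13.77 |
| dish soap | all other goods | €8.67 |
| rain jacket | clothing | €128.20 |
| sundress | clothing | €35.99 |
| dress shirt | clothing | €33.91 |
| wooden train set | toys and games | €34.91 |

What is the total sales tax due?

Wall clock €30.05: all other goods → 6.5% → €1.95325
Wool sweater €46.63: clothing, under €125.00 → 3.5% → €1.63205
Children's picture book €8.94: books → 6.75% → €0.60345
RC car €57.62: toys and games → 5.75% → €3.31315
T-shirt €30.90: clothing, under €125.00 → 3.5% → €1.0815
Graphic novel €13.77: books → 6.75% → €0.929475
Dish soap €8.67: all other goods → 6.5% → €0.56355
Rain jacket €128.20: clothing, €125.00 or more → 8.25% → €10.5765
Sundress €35.99: clothing, under €125.00 → 3.5% → €1.25965
Dress shirt €33.91: clothing, under €125.00 → 3.5% → €1.18685
Wooden train set €34.91: toys and games → 5.75% → €2.007325
Unrounded tax sum = €25.10675 → €25.11

€25.11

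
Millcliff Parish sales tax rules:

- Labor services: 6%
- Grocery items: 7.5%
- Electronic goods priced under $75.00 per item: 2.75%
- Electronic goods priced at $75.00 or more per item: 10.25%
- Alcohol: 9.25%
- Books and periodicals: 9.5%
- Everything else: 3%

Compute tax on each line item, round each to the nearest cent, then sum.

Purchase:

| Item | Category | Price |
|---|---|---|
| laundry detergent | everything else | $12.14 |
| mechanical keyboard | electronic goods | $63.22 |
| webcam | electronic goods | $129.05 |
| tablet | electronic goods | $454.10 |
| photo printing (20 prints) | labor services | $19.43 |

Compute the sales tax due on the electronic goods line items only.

Mechanical keyboard $63.22: electronic goods, under $75.00 → 2.75% → $1.74
Webcam $129.05: electronic goods, $75.00 or more → 10.25% → $13.23
Tablet $454.10: electronic goods, $75.00 or more → 10.25% → $46.55
Tax on electronic goods = $1.74 + $13.23 + $46.55 = $61.52

$61.52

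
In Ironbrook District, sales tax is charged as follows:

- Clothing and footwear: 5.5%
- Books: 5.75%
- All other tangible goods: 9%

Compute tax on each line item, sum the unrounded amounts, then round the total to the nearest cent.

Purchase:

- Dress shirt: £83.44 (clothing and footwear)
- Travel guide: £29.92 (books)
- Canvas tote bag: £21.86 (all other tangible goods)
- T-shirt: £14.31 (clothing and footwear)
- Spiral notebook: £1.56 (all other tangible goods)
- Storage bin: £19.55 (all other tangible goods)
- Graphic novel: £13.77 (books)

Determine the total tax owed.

Dress shirt £83.44: clothing and footwear → 5.5% → £4.5892
Travel guide £29.92: books → 5.75% → £1.7204
Canvas tote bag £21.86: all other tangible goods → 9% → £1.9674
T-shirt £14.31: clothing and footwear → 5.5% → £0.78705
Spiral notebook £1.56: all other tangible goods → 9% → £0.1404
Storage bin £19.55: all other tangible goods → 9% → £1.7595
Graphic novel £13.77: books → 5.75% → £0.791775
Unrounded tax sum = £11.755725 → £11.76

£11.76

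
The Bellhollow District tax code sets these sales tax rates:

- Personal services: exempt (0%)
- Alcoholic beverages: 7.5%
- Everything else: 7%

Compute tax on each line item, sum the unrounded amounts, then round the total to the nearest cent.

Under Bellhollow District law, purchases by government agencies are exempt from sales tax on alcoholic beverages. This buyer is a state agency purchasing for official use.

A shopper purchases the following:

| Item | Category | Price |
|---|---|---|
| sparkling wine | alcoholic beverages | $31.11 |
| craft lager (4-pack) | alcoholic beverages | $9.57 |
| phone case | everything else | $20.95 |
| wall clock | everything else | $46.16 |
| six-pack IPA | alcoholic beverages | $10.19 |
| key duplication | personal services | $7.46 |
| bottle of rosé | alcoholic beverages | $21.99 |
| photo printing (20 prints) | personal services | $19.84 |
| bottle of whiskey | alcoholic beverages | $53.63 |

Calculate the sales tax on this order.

Sparkling wine $31.11: alcoholic beverages, buyer-exempt → 0% → $0.00
Craft lager (4-pack) $9.57: alcoholic beverages, buyer-exempt → 0% → $0.00
Phone case $20.95: everything else → 7% → $1.4665
Wall clock $46.16: everything else → 7% → $3.2312
Six-pack IPA $10.19: alcoholic beverages, buyer-exempt → 0% → $0.00
Key duplication $7.46: personal services → 0% → $0.00
Bottle of rosé $21.99: alcoholic beverages, buyer-exempt → 0% → $0.00
Photo printing (20 prints) $19.84: personal services → 0% → $0.00
Bottle of whiskey $53.63: alcoholic beverages, buyer-exempt → 0% → $0.00
Unrounded tax sum = $4.6977 → $4.70

$4.70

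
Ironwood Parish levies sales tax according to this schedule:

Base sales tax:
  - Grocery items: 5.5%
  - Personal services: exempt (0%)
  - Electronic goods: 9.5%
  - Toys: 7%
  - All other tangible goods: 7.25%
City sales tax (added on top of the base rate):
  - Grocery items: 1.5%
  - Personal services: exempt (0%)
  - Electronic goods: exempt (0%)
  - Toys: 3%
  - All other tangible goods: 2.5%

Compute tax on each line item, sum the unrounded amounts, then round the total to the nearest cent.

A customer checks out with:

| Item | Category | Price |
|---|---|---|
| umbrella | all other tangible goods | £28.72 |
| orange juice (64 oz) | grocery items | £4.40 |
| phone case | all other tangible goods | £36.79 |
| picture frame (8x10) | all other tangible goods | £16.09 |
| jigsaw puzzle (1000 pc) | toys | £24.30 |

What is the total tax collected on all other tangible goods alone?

£7.96

Umbrella £28.72: all other tangible goods → 7.25% + 2.5% city = 9.75% → £2.8002
Phone case £36.79: all other tangible goods → 7.25% + 2.5% city = 9.75% → £3.587025
Picture frame (8x10) £16.09: all other tangible goods → 7.25% + 2.5% city = 9.75% → £1.568775
Tax on all other tangible goods: unrounded sum = £7.956 → £7.96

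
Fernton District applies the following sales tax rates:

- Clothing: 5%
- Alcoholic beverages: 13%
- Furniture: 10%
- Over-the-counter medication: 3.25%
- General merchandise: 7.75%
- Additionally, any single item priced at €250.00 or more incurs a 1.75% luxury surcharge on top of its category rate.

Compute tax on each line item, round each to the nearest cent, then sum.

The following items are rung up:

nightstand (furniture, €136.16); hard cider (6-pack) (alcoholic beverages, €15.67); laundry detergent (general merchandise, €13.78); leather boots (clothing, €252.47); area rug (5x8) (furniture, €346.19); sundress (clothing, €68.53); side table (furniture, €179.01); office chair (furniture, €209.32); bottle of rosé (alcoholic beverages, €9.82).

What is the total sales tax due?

Nightstand €136.16: furniture → 10% → €13.62
Hard cider (6-pack) €15.67: alcoholic beverages → 13% → €2.04
Laundry detergent €13.78: general merchandise → 7.75% → €1.07
Leather boots €252.47: clothing → 5% + 1.75% surcharge = 6.75% → €17.04
Area rug (5x8) €346.19: furniture → 10% + 1.75% surcharge = 11.75% → €40.68
Sundress €68.53: clothing → 5% → €3.43
Side table €179.01: furniture → 10% → €17.90
Office chair €209.32: furniture → 10% → €20.93
Bottle of rosé €9.82: alcoholic beverages → 13% → €1.28
Total tax = €13.62 + €2.04 + €1.07 + €17.04 + €40.68 + €3.43 + €17.90 + €20.93 + €1.28 = €117.99

€117.99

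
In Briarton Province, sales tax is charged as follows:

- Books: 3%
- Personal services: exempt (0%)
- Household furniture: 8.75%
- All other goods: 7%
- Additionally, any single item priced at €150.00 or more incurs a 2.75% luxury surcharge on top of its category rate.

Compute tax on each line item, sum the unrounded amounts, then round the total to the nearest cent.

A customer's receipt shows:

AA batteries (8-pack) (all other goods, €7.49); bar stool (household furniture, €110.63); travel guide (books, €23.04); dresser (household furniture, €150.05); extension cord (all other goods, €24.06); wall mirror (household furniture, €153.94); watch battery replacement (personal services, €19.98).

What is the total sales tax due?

AA batteries (8-pack) €7.49: all other goods → 7% → €0.5243
Bar stool €110.63: household furniture → 8.75% → €9.680125
Travel guide €23.04: books → 3% → €0.6912
Dresser €150.05: household furniture → 8.75% + 2.75% surcharge = 11.5% → €17.25575
Extension cord €24.06: all other goods → 7% → €1.6842
Wall mirror €153.94: household furniture → 8.75% + 2.75% surcharge = 11.5% → €17.7031
Watch battery replacement €19.98: personal services → 0% → €0.00
Unrounded tax sum = €47.538675 → €47.54

€47.54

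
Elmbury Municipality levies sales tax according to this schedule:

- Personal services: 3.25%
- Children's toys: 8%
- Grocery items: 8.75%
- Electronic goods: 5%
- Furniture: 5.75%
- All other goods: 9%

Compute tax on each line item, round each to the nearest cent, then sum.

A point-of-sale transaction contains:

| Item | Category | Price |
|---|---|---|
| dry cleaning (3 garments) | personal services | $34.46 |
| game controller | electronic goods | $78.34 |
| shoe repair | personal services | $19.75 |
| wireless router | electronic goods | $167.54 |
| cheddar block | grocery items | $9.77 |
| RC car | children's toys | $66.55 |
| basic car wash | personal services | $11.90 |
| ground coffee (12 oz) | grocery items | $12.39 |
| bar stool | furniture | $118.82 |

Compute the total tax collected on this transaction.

$28.53

Dry cleaning (3 garments) $34.46: personal services → 3.25% → $1.12
Game controller $78.34: electronic goods → 5% → $3.92
Shoe repair $19.75: personal services → 3.25% → $0.64
Wireless router $167.54: electronic goods → 5% → $8.38
Cheddar block $9.77: grocery items → 8.75% → $0.85
RC car $66.55: children's toys → 8% → $5.32
Basic car wash $11.90: personal services → 3.25% → $0.39
Ground coffee (12 oz) $12.39: grocery items → 8.75% → $1.08
Bar stool $118.82: furniture → 5.75% → $6.83
Total tax = $1.12 + $3.92 + $0.64 + $8.38 + $0.85 + $5.32 + $0.39 + $1.08 + $6.83 = $28.53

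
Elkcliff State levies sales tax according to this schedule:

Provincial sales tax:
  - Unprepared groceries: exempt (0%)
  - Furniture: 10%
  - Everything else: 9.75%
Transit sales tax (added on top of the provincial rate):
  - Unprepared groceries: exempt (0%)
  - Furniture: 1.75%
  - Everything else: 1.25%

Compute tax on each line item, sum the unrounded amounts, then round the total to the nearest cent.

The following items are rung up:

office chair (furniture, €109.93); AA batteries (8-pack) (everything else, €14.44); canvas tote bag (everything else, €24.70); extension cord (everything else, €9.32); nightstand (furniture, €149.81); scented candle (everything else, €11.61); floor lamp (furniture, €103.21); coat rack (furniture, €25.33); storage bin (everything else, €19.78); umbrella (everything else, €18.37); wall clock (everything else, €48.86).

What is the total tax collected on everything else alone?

AA batteries (8-pack) €14.44: everything else → 9.75% + 1.25% transit = 11% → €1.5884
Canvas tote bag €24.70: everything else → 9.75% + 1.25% transit = 11% → €2.717
Extension cord €9.32: everything else → 9.75% + 1.25% transit = 11% → €1.0252
Scented candle €11.61: everything else → 9.75% + 1.25% transit = 11% → €1.2771
Storage bin €19.78: everything else → 9.75% + 1.25% transit = 11% → €2.1758
Umbrella €18.37: everything else → 9.75% + 1.25% transit = 11% → €2.0207
Wall clock €48.86: everything else → 9.75% + 1.25% transit = 11% → €5.3746
Tax on everything else: unrounded sum = €16.1788 → €16.18

€16.18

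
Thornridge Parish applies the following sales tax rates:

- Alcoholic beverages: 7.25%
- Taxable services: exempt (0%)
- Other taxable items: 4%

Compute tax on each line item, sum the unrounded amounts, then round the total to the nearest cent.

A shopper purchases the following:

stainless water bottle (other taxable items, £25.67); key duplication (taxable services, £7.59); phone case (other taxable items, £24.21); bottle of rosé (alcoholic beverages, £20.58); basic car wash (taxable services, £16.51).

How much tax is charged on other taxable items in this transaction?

Stainless water bottle £25.67: other taxable items → 4% → £1.0268
Phone case £24.21: other taxable items → 4% → £0.9684
Tax on other taxable items: unrounded sum = £1.9952 → £2.00

£2.00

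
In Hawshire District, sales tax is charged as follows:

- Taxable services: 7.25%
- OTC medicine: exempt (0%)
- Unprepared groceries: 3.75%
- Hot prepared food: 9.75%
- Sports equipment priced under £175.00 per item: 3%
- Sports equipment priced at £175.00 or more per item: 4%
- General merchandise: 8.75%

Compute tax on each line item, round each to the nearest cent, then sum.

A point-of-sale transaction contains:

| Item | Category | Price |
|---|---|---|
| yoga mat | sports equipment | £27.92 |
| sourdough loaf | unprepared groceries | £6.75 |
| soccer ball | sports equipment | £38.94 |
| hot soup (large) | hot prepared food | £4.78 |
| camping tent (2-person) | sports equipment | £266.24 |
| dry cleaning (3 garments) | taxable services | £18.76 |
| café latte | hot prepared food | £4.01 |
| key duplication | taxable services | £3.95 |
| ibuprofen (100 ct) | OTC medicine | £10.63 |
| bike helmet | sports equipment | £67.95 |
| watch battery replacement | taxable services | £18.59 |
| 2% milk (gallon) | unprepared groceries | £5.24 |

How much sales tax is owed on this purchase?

Yoga mat £27.92: sports equipment, under £175.00 → 3% → £0.84
Sourdough loaf £6.75: unprepared groceries → 3.75% → £0.25
Soccer ball £38.94: sports equipment, under £175.00 → 3% → £1.17
Hot soup (large) £4.78: hot prepared food → 9.75% → £0.47
Camping tent (2-person) £266.24: sports equipment, £175.00 or more → 4% → £10.65
Dry cleaning (3 garments) £18.76: taxable services → 7.25% → £1.36
Café latte £4.01: hot prepared food → 9.75% → £0.39
Key duplication £3.95: taxable services → 7.25% → £0.29
Ibuprofen (100 ct) £10.63: OTC medicine → 0% → £0.00
Bike helmet £67.95: sports equipment, under £175.00 → 3% → £2.04
Watch battery replacement £18.59: taxable services → 7.25% → £1.35
2% milk (gallon) £5.24: unprepared groceries → 3.75% → £0.20
Total tax = £0.84 + £0.25 + £1.17 + £0.47 + £10.65 + £1.36 + £0.39 + £0.29 + £2.04 + £1.35 + £0.20 = £19.01

£19.01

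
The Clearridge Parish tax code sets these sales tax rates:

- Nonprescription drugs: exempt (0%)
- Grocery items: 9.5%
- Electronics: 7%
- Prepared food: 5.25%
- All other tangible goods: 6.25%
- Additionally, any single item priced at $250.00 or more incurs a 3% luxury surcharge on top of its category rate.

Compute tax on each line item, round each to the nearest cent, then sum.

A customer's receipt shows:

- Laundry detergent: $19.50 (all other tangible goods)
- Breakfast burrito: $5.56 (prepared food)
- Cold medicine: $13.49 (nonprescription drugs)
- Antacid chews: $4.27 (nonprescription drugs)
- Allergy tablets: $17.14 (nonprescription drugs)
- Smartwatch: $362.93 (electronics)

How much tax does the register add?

$37.80

Laundry detergent $19.50: all other tangible goods → 6.25% → $1.22
Breakfast burrito $5.56: prepared food → 5.25% → $0.29
Cold medicine $13.49: nonprescription drugs → 0% → $0.00
Antacid chews $4.27: nonprescription drugs → 0% → $0.00
Allergy tablets $17.14: nonprescription drugs → 0% → $0.00
Smartwatch $362.93: electronics → 7% + 3% surcharge = 10% → $36.29
Total tax = $1.22 + $0.29 + $36.29 = $37.80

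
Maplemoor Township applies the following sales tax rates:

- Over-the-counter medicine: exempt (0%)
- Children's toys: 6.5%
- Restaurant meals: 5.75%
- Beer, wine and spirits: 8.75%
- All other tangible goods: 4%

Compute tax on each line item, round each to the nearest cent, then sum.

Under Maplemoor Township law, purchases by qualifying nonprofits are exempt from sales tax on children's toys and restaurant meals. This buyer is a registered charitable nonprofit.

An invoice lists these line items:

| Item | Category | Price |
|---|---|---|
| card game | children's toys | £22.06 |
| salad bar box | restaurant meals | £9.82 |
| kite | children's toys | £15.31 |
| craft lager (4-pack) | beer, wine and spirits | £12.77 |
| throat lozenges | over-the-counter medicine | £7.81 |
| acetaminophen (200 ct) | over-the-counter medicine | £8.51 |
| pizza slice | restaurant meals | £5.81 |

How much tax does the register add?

£1.12

Card game £22.06: children's toys, buyer-exempt → 0% → £0.00
Salad bar box £9.82: restaurant meals, buyer-exempt → 0% → £0.00
Kite £15.31: children's toys, buyer-exempt → 0% → £0.00
Craft lager (4-pack) £12.77: beer, wine and spirits → 8.75% → £1.12
Throat lozenges £7.81: over-the-counter medicine → 0% → £0.00
Acetaminophen (200 ct) £8.51: over-the-counter medicine → 0% → £0.00
Pizza slice £5.81: restaurant meals, buyer-exempt → 0% → £0.00
Total tax = £1.12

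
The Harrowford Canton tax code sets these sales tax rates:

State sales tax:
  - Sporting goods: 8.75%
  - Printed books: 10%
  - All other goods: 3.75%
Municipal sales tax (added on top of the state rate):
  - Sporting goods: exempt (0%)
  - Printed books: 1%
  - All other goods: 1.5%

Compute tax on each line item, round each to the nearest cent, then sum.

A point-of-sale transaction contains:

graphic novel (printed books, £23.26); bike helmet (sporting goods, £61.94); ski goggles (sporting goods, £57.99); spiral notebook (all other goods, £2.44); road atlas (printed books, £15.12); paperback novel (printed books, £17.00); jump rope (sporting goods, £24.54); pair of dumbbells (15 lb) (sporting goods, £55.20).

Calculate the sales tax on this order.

£23.69

Graphic novel £23.26: printed books → 10% + 1% municipal = 11% → £2.56
Bike helmet £61.94: sporting goods → 8.75% + 0% municipal = 8.75% → £5.42
Ski goggles £57.99: sporting goods → 8.75% + 0% municipal = 8.75% → £5.07
Spiral notebook £2.44: all other goods → 3.75% + 1.5% municipal = 5.25% → £0.13
Road atlas £15.12: printed books → 10% + 1% municipal = 11% → £1.66
Paperback novel £17.00: printed books → 10% + 1% municipal = 11% → £1.87
Jump rope £24.54: sporting goods → 8.75% + 0% municipal = 8.75% → £2.15
Pair of dumbbells (15 lb) £55.20: sporting goods → 8.75% + 0% municipal = 8.75% → £4.83
Total tax = £2.56 + £5.42 + £5.07 + £0.13 + £1.66 + £1.87 + £2.15 + £4.83 = £23.69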